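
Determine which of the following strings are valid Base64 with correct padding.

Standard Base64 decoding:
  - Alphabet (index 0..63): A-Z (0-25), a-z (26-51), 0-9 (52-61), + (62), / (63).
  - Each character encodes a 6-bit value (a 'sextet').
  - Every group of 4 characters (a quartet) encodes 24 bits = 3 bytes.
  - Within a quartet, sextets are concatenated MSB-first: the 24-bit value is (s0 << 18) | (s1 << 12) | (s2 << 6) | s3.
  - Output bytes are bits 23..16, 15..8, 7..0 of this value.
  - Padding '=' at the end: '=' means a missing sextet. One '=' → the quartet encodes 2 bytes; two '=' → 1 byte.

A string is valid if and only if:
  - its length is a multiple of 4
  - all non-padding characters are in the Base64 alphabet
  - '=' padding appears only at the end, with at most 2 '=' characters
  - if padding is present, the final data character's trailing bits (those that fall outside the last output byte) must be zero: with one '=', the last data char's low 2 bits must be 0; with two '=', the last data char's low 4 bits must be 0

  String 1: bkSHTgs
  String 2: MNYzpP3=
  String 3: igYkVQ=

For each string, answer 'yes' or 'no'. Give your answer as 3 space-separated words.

String 1: 'bkSHTgs' → invalid (len=7 not mult of 4)
String 2: 'MNYzpP3=' → invalid (bad trailing bits)
String 3: 'igYkVQ=' → invalid (len=7 not mult of 4)

Answer: no no no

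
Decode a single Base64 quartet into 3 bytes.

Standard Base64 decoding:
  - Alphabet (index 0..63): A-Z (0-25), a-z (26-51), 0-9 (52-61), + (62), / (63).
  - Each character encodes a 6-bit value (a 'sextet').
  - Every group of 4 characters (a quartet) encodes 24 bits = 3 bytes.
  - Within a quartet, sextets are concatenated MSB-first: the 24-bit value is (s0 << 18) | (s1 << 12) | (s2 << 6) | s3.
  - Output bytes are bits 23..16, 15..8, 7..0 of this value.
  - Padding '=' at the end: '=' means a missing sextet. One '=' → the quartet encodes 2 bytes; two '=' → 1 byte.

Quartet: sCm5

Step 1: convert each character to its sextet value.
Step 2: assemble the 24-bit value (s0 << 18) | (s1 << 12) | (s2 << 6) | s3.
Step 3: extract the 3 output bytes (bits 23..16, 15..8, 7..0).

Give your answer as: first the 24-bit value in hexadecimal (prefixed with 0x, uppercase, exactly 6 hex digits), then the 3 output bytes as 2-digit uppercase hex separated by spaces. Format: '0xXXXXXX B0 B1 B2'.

Answer: 0xB029B9 B0 29 B9

Derivation:
Sextets: s=44, C=2, m=38, 5=57
24-bit: (44<<18) | (2<<12) | (38<<6) | 57
      = 0xB00000 | 0x002000 | 0x000980 | 0x000039
      = 0xB029B9
Bytes: (v>>16)&0xFF=B0, (v>>8)&0xFF=29, v&0xFF=B9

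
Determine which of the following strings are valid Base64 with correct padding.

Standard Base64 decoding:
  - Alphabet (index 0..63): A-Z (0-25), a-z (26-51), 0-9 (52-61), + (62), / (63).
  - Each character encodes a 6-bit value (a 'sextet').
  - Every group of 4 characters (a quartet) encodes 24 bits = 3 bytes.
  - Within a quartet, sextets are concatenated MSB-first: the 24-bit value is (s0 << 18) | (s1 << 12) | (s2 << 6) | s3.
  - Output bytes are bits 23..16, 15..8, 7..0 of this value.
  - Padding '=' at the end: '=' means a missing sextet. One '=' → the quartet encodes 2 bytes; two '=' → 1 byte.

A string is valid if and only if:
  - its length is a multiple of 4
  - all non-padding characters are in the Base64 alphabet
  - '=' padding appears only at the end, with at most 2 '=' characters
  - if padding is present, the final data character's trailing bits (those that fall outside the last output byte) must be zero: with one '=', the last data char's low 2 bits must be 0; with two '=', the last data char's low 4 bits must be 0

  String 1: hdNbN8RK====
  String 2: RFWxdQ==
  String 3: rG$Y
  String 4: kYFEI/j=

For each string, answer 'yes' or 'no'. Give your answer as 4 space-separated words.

Answer: no yes no no

Derivation:
String 1: 'hdNbN8RK====' → invalid (4 pad chars (max 2))
String 2: 'RFWxdQ==' → valid
String 3: 'rG$Y' → invalid (bad char(s): ['$'])
String 4: 'kYFEI/j=' → invalid (bad trailing bits)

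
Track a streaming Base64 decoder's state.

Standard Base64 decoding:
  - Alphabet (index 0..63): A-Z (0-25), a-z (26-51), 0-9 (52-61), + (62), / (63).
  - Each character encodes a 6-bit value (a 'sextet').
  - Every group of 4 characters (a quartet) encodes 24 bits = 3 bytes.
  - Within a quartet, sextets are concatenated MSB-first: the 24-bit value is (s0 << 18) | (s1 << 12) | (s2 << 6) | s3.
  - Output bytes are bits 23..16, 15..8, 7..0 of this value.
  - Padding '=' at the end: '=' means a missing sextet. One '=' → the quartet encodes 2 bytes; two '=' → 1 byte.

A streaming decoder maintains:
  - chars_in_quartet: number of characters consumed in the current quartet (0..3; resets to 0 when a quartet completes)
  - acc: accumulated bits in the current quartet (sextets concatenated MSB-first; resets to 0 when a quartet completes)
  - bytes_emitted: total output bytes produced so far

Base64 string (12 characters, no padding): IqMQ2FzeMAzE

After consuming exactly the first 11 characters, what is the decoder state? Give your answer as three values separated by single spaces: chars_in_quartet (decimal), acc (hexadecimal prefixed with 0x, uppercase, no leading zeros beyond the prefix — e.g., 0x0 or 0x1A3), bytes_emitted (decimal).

After char 0 ('I'=8): chars_in_quartet=1 acc=0x8 bytes_emitted=0
After char 1 ('q'=42): chars_in_quartet=2 acc=0x22A bytes_emitted=0
After char 2 ('M'=12): chars_in_quartet=3 acc=0x8A8C bytes_emitted=0
After char 3 ('Q'=16): chars_in_quartet=4 acc=0x22A310 -> emit 22 A3 10, reset; bytes_emitted=3
After char 4 ('2'=54): chars_in_quartet=1 acc=0x36 bytes_emitted=3
After char 5 ('F'=5): chars_in_quartet=2 acc=0xD85 bytes_emitted=3
After char 6 ('z'=51): chars_in_quartet=3 acc=0x36173 bytes_emitted=3
After char 7 ('e'=30): chars_in_quartet=4 acc=0xD85CDE -> emit D8 5C DE, reset; bytes_emitted=6
After char 8 ('M'=12): chars_in_quartet=1 acc=0xC bytes_emitted=6
After char 9 ('A'=0): chars_in_quartet=2 acc=0x300 bytes_emitted=6
After char 10 ('z'=51): chars_in_quartet=3 acc=0xC033 bytes_emitted=6

Answer: 3 0xC033 6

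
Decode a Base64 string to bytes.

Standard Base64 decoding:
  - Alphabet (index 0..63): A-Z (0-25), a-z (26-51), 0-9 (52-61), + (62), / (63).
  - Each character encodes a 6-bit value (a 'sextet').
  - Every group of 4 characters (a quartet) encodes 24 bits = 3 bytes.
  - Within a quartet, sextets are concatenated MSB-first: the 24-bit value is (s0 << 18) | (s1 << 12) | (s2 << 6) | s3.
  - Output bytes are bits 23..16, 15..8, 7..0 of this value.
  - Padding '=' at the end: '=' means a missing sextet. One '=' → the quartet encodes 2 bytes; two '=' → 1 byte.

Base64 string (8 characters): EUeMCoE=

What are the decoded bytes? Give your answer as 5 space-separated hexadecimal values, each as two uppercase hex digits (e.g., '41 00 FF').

After char 0 ('E'=4): chars_in_quartet=1 acc=0x4 bytes_emitted=0
After char 1 ('U'=20): chars_in_quartet=2 acc=0x114 bytes_emitted=0
After char 2 ('e'=30): chars_in_quartet=3 acc=0x451E bytes_emitted=0
After char 3 ('M'=12): chars_in_quartet=4 acc=0x11478C -> emit 11 47 8C, reset; bytes_emitted=3
After char 4 ('C'=2): chars_in_quartet=1 acc=0x2 bytes_emitted=3
After char 5 ('o'=40): chars_in_quartet=2 acc=0xA8 bytes_emitted=3
After char 6 ('E'=4): chars_in_quartet=3 acc=0x2A04 bytes_emitted=3
Padding '=': partial quartet acc=0x2A04 -> emit 0A 81; bytes_emitted=5

Answer: 11 47 8C 0A 81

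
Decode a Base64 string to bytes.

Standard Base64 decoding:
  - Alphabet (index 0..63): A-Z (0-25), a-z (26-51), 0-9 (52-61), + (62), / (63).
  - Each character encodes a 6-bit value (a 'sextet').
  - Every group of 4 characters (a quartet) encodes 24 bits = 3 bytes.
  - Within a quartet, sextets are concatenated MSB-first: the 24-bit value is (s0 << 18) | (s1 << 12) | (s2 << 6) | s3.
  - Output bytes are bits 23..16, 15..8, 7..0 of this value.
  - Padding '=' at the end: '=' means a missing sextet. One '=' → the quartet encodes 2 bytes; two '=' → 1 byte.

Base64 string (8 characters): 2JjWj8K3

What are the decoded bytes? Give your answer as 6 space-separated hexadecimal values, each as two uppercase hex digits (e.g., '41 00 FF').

After char 0 ('2'=54): chars_in_quartet=1 acc=0x36 bytes_emitted=0
After char 1 ('J'=9): chars_in_quartet=2 acc=0xD89 bytes_emitted=0
After char 2 ('j'=35): chars_in_quartet=3 acc=0x36263 bytes_emitted=0
After char 3 ('W'=22): chars_in_quartet=4 acc=0xD898D6 -> emit D8 98 D6, reset; bytes_emitted=3
After char 4 ('j'=35): chars_in_quartet=1 acc=0x23 bytes_emitted=3
After char 5 ('8'=60): chars_in_quartet=2 acc=0x8FC bytes_emitted=3
After char 6 ('K'=10): chars_in_quartet=3 acc=0x23F0A bytes_emitted=3
After char 7 ('3'=55): chars_in_quartet=4 acc=0x8FC2B7 -> emit 8F C2 B7, reset; bytes_emitted=6

Answer: D8 98 D6 8F C2 B7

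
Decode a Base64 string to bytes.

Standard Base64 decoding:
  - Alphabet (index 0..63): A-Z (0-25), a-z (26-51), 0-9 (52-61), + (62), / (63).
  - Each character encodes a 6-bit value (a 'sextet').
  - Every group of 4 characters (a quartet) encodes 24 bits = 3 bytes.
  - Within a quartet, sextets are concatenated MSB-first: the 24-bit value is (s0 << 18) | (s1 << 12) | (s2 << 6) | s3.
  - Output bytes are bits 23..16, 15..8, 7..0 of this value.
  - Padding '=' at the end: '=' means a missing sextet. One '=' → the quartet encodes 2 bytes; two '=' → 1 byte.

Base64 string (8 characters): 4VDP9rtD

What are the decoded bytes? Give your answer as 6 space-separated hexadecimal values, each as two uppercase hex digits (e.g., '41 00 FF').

After char 0 ('4'=56): chars_in_quartet=1 acc=0x38 bytes_emitted=0
After char 1 ('V'=21): chars_in_quartet=2 acc=0xE15 bytes_emitted=0
After char 2 ('D'=3): chars_in_quartet=3 acc=0x38543 bytes_emitted=0
After char 3 ('P'=15): chars_in_quartet=4 acc=0xE150CF -> emit E1 50 CF, reset; bytes_emitted=3
After char 4 ('9'=61): chars_in_quartet=1 acc=0x3D bytes_emitted=3
After char 5 ('r'=43): chars_in_quartet=2 acc=0xF6B bytes_emitted=3
After char 6 ('t'=45): chars_in_quartet=3 acc=0x3DAED bytes_emitted=3
After char 7 ('D'=3): chars_in_quartet=4 acc=0xF6BB43 -> emit F6 BB 43, reset; bytes_emitted=6

Answer: E1 50 CF F6 BB 43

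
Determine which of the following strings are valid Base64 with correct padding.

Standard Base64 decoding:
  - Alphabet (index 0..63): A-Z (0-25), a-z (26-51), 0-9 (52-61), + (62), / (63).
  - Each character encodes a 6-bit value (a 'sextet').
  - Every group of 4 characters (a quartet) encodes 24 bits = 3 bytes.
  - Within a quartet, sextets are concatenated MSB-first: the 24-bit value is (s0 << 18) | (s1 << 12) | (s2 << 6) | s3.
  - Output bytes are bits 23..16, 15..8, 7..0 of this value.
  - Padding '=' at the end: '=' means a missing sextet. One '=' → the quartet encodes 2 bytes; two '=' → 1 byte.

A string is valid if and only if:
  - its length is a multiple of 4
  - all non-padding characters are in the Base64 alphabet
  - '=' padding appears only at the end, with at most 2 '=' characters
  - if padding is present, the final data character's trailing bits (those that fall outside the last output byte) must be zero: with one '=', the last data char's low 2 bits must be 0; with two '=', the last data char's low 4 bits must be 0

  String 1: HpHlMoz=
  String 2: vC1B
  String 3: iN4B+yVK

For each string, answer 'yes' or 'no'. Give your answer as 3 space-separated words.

String 1: 'HpHlMoz=' → invalid (bad trailing bits)
String 2: 'vC1B' → valid
String 3: 'iN4B+yVK' → valid

Answer: no yes yes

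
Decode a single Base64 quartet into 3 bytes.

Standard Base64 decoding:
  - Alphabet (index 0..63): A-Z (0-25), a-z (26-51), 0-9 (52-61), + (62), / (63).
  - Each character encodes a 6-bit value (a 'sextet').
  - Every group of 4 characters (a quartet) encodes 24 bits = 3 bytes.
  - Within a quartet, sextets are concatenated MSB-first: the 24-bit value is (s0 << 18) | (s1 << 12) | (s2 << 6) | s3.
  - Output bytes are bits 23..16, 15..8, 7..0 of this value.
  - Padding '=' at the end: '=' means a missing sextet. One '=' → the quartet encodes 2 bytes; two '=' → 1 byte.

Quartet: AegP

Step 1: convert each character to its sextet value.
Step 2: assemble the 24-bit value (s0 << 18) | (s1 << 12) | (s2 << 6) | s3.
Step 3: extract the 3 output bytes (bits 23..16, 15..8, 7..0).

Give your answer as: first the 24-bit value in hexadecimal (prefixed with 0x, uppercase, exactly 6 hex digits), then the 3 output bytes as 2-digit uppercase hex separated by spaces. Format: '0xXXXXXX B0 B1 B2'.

Answer: 0x01E80F 01 E8 0F

Derivation:
Sextets: A=0, e=30, g=32, P=15
24-bit: (0<<18) | (30<<12) | (32<<6) | 15
      = 0x000000 | 0x01E000 | 0x000800 | 0x00000F
      = 0x01E80F
Bytes: (v>>16)&0xFF=01, (v>>8)&0xFF=E8, v&0xFF=0F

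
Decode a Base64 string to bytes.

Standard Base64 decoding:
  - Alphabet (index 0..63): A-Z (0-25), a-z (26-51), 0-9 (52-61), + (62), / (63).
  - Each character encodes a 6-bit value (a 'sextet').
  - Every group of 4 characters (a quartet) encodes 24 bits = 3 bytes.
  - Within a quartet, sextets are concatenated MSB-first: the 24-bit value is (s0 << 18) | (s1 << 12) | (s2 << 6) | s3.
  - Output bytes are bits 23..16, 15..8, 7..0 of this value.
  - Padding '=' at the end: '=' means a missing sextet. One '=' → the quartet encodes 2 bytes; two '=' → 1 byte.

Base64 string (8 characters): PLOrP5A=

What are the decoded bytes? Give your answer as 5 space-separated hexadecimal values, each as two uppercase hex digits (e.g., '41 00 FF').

After char 0 ('P'=15): chars_in_quartet=1 acc=0xF bytes_emitted=0
After char 1 ('L'=11): chars_in_quartet=2 acc=0x3CB bytes_emitted=0
After char 2 ('O'=14): chars_in_quartet=3 acc=0xF2CE bytes_emitted=0
After char 3 ('r'=43): chars_in_quartet=4 acc=0x3CB3AB -> emit 3C B3 AB, reset; bytes_emitted=3
After char 4 ('P'=15): chars_in_quartet=1 acc=0xF bytes_emitted=3
After char 5 ('5'=57): chars_in_quartet=2 acc=0x3F9 bytes_emitted=3
After char 6 ('A'=0): chars_in_quartet=3 acc=0xFE40 bytes_emitted=3
Padding '=': partial quartet acc=0xFE40 -> emit 3F 90; bytes_emitted=5

Answer: 3C B3 AB 3F 90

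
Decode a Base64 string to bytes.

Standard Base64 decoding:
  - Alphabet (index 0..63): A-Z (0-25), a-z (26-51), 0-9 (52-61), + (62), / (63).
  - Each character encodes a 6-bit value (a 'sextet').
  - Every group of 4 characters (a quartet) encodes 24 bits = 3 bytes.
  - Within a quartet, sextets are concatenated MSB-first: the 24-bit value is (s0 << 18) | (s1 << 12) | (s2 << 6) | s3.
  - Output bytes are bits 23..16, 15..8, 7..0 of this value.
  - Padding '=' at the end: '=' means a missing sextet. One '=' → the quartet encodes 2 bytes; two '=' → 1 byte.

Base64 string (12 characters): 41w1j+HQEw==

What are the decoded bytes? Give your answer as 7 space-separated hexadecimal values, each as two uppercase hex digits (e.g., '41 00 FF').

Answer: E3 5C 35 8F E1 D0 13

Derivation:
After char 0 ('4'=56): chars_in_quartet=1 acc=0x38 bytes_emitted=0
After char 1 ('1'=53): chars_in_quartet=2 acc=0xE35 bytes_emitted=0
After char 2 ('w'=48): chars_in_quartet=3 acc=0x38D70 bytes_emitted=0
After char 3 ('1'=53): chars_in_quartet=4 acc=0xE35C35 -> emit E3 5C 35, reset; bytes_emitted=3
After char 4 ('j'=35): chars_in_quartet=1 acc=0x23 bytes_emitted=3
After char 5 ('+'=62): chars_in_quartet=2 acc=0x8FE bytes_emitted=3
After char 6 ('H'=7): chars_in_quartet=3 acc=0x23F87 bytes_emitted=3
After char 7 ('Q'=16): chars_in_quartet=4 acc=0x8FE1D0 -> emit 8F E1 D0, reset; bytes_emitted=6
After char 8 ('E'=4): chars_in_quartet=1 acc=0x4 bytes_emitted=6
After char 9 ('w'=48): chars_in_quartet=2 acc=0x130 bytes_emitted=6
Padding '==': partial quartet acc=0x130 -> emit 13; bytes_emitted=7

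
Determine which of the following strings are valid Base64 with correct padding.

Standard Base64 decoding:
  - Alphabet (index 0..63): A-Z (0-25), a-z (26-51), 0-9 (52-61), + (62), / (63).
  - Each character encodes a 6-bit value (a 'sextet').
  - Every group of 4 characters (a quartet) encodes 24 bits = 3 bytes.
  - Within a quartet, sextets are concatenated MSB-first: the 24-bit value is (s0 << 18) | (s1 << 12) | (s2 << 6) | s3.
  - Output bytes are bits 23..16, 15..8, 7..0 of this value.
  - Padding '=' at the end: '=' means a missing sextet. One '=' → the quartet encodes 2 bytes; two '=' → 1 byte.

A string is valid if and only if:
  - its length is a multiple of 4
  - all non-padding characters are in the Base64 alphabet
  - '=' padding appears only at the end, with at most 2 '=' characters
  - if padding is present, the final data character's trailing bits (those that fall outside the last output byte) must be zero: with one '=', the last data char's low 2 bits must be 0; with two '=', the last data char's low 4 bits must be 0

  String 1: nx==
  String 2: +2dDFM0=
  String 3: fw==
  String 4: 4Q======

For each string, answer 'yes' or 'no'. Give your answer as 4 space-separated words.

Answer: no yes yes no

Derivation:
String 1: 'nx==' → invalid (bad trailing bits)
String 2: '+2dDFM0=' → valid
String 3: 'fw==' → valid
String 4: '4Q======' → invalid (6 pad chars (max 2))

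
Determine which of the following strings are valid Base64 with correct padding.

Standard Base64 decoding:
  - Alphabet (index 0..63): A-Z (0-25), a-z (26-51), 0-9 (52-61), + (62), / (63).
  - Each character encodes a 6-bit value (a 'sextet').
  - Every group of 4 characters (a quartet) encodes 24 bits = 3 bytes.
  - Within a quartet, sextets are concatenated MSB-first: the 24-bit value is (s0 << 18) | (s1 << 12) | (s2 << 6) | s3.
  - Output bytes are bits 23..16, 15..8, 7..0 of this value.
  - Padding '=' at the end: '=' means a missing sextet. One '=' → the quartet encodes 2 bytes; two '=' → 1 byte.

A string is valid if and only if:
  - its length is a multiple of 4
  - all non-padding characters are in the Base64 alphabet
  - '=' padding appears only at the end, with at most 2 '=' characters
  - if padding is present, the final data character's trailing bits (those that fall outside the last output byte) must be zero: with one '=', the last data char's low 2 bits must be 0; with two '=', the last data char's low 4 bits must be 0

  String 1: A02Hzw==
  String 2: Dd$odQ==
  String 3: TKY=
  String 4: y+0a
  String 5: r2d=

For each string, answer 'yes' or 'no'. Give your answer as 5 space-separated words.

Answer: yes no yes yes no

Derivation:
String 1: 'A02Hzw==' → valid
String 2: 'Dd$odQ==' → invalid (bad char(s): ['$'])
String 3: 'TKY=' → valid
String 4: 'y+0a' → valid
String 5: 'r2d=' → invalid (bad trailing bits)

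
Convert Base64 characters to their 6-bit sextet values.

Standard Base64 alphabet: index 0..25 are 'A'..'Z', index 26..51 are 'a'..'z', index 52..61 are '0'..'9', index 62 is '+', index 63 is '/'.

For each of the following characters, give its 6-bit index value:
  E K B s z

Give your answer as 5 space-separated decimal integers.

'E': A..Z range, ord('E') − ord('A') = 4
'K': A..Z range, ord('K') − ord('A') = 10
'B': A..Z range, ord('B') − ord('A') = 1
's': a..z range, 26 + ord('s') − ord('a') = 44
'z': a..z range, 26 + ord('z') − ord('a') = 51

Answer: 4 10 1 44 51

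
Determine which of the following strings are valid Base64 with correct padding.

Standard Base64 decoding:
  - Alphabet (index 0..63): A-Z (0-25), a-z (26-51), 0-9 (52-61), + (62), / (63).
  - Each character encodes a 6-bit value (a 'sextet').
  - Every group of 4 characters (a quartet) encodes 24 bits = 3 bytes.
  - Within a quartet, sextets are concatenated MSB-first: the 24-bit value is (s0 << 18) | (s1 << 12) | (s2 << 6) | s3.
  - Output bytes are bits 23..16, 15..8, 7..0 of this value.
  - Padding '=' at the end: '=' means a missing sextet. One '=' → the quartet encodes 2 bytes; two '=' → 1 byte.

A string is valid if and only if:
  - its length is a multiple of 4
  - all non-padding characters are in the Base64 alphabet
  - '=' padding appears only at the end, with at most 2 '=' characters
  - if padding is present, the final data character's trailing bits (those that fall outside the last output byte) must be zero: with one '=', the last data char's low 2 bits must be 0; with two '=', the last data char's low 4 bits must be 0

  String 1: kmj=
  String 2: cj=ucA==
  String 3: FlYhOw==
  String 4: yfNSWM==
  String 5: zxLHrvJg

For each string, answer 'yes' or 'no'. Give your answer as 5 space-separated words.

Answer: no no yes no yes

Derivation:
String 1: 'kmj=' → invalid (bad trailing bits)
String 2: 'cj=ucA==' → invalid (bad char(s): ['=']; '=' in middle)
String 3: 'FlYhOw==' → valid
String 4: 'yfNSWM==' → invalid (bad trailing bits)
String 5: 'zxLHrvJg' → valid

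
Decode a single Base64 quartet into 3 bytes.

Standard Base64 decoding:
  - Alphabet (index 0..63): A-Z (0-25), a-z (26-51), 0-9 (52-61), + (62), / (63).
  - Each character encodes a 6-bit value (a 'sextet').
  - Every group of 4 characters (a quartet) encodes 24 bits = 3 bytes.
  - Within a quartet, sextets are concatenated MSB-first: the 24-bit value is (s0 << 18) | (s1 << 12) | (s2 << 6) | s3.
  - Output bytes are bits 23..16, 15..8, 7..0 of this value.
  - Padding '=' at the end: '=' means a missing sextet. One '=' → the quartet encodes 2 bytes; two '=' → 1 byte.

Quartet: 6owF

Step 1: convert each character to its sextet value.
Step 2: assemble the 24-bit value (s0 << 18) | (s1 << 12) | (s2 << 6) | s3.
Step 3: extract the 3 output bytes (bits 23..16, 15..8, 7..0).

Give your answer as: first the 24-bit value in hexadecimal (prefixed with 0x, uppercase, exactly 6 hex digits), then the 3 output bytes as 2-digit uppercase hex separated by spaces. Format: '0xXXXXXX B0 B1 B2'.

Sextets: 6=58, o=40, w=48, F=5
24-bit: (58<<18) | (40<<12) | (48<<6) | 5
      = 0xE80000 | 0x028000 | 0x000C00 | 0x000005
      = 0xEA8C05
Bytes: (v>>16)&0xFF=EA, (v>>8)&0xFF=8C, v&0xFF=05

Answer: 0xEA8C05 EA 8C 05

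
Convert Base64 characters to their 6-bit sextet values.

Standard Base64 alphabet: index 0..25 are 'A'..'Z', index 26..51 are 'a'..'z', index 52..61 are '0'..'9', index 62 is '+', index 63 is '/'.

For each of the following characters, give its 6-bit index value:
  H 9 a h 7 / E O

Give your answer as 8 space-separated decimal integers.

'H': A..Z range, ord('H') − ord('A') = 7
'9': 0..9 range, 52 + ord('9') − ord('0') = 61
'a': a..z range, 26 + ord('a') − ord('a') = 26
'h': a..z range, 26 + ord('h') − ord('a') = 33
'7': 0..9 range, 52 + ord('7') − ord('0') = 59
'/': index 63
'E': A..Z range, ord('E') − ord('A') = 4
'O': A..Z range, ord('O') − ord('A') = 14

Answer: 7 61 26 33 59 63 4 14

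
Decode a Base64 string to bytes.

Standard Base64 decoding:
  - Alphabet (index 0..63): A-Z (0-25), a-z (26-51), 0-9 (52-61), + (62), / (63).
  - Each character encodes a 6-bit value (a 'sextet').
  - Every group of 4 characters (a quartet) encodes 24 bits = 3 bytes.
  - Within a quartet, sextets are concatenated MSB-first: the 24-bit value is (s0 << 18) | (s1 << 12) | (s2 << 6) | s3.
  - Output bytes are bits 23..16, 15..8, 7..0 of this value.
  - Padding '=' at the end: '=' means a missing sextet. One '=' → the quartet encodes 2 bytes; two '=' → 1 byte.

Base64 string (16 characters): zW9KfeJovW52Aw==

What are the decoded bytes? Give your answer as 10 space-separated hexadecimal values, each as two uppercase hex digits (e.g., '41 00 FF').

After char 0 ('z'=51): chars_in_quartet=1 acc=0x33 bytes_emitted=0
After char 1 ('W'=22): chars_in_quartet=2 acc=0xCD6 bytes_emitted=0
After char 2 ('9'=61): chars_in_quartet=3 acc=0x335BD bytes_emitted=0
After char 3 ('K'=10): chars_in_quartet=4 acc=0xCD6F4A -> emit CD 6F 4A, reset; bytes_emitted=3
After char 4 ('f'=31): chars_in_quartet=1 acc=0x1F bytes_emitted=3
After char 5 ('e'=30): chars_in_quartet=2 acc=0x7DE bytes_emitted=3
After char 6 ('J'=9): chars_in_quartet=3 acc=0x1F789 bytes_emitted=3
After char 7 ('o'=40): chars_in_quartet=4 acc=0x7DE268 -> emit 7D E2 68, reset; bytes_emitted=6
After char 8 ('v'=47): chars_in_quartet=1 acc=0x2F bytes_emitted=6
After char 9 ('W'=22): chars_in_quartet=2 acc=0xBD6 bytes_emitted=6
After char 10 ('5'=57): chars_in_quartet=3 acc=0x2F5B9 bytes_emitted=6
After char 11 ('2'=54): chars_in_quartet=4 acc=0xBD6E76 -> emit BD 6E 76, reset; bytes_emitted=9
After char 12 ('A'=0): chars_in_quartet=1 acc=0x0 bytes_emitted=9
After char 13 ('w'=48): chars_in_quartet=2 acc=0x30 bytes_emitted=9
Padding '==': partial quartet acc=0x30 -> emit 03; bytes_emitted=10

Answer: CD 6F 4A 7D E2 68 BD 6E 76 03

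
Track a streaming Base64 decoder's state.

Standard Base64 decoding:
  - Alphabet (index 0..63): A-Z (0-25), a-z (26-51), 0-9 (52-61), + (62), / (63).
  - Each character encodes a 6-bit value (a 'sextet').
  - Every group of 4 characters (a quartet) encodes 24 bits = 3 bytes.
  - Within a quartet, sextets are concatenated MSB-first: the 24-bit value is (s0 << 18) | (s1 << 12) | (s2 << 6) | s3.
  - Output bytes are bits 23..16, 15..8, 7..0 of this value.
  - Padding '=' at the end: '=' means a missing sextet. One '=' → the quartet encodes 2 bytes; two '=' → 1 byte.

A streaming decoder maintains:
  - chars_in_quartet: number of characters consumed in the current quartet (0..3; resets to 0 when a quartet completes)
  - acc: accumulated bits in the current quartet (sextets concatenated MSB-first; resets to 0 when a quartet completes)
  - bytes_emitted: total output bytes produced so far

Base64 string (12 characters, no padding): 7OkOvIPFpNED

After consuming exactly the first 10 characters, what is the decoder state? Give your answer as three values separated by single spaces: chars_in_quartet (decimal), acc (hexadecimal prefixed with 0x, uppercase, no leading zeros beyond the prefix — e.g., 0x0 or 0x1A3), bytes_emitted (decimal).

Answer: 2 0xA4D 6

Derivation:
After char 0 ('7'=59): chars_in_quartet=1 acc=0x3B bytes_emitted=0
After char 1 ('O'=14): chars_in_quartet=2 acc=0xECE bytes_emitted=0
After char 2 ('k'=36): chars_in_quartet=3 acc=0x3B3A4 bytes_emitted=0
After char 3 ('O'=14): chars_in_quartet=4 acc=0xECE90E -> emit EC E9 0E, reset; bytes_emitted=3
After char 4 ('v'=47): chars_in_quartet=1 acc=0x2F bytes_emitted=3
After char 5 ('I'=8): chars_in_quartet=2 acc=0xBC8 bytes_emitted=3
After char 6 ('P'=15): chars_in_quartet=3 acc=0x2F20F bytes_emitted=3
After char 7 ('F'=5): chars_in_quartet=4 acc=0xBC83C5 -> emit BC 83 C5, reset; bytes_emitted=6
After char 8 ('p'=41): chars_in_quartet=1 acc=0x29 bytes_emitted=6
After char 9 ('N'=13): chars_in_quartet=2 acc=0xA4D bytes_emitted=6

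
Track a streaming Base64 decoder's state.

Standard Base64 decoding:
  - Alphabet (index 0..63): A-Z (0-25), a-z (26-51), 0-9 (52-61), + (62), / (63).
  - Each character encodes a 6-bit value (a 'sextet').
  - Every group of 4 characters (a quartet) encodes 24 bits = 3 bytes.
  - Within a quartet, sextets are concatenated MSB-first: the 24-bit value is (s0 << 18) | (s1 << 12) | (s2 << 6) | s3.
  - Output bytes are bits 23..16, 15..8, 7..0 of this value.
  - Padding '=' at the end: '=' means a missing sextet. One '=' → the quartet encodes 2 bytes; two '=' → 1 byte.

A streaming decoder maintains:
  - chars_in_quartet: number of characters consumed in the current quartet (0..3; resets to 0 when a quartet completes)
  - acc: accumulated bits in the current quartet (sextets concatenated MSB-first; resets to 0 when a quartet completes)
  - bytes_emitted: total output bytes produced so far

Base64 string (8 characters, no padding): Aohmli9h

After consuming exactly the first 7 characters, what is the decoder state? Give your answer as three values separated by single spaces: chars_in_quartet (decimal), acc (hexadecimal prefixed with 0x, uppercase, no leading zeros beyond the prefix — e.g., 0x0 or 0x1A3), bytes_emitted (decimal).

Answer: 3 0x258BD 3

Derivation:
After char 0 ('A'=0): chars_in_quartet=1 acc=0x0 bytes_emitted=0
After char 1 ('o'=40): chars_in_quartet=2 acc=0x28 bytes_emitted=0
After char 2 ('h'=33): chars_in_quartet=3 acc=0xA21 bytes_emitted=0
After char 3 ('m'=38): chars_in_quartet=4 acc=0x28866 -> emit 02 88 66, reset; bytes_emitted=3
After char 4 ('l'=37): chars_in_quartet=1 acc=0x25 bytes_emitted=3
After char 5 ('i'=34): chars_in_quartet=2 acc=0x962 bytes_emitted=3
After char 6 ('9'=61): chars_in_quartet=3 acc=0x258BD bytes_emitted=3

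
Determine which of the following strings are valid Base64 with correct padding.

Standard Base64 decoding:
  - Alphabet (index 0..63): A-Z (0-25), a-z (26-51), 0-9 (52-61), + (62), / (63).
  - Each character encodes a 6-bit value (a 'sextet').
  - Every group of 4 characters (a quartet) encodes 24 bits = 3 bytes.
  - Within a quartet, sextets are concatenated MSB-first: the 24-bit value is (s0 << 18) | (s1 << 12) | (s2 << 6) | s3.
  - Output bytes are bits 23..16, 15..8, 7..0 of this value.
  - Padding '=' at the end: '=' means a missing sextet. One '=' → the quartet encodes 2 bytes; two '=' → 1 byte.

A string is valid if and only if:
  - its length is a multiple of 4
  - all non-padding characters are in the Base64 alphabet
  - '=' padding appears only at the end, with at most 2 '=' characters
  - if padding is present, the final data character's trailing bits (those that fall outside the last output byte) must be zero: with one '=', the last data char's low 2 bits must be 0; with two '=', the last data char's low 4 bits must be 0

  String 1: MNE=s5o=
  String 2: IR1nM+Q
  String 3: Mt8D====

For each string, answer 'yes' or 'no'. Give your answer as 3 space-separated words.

String 1: 'MNE=s5o=' → invalid (bad char(s): ['=']; '=' in middle)
String 2: 'IR1nM+Q' → invalid (len=7 not mult of 4)
String 3: 'Mt8D====' → invalid (4 pad chars (max 2))

Answer: no no no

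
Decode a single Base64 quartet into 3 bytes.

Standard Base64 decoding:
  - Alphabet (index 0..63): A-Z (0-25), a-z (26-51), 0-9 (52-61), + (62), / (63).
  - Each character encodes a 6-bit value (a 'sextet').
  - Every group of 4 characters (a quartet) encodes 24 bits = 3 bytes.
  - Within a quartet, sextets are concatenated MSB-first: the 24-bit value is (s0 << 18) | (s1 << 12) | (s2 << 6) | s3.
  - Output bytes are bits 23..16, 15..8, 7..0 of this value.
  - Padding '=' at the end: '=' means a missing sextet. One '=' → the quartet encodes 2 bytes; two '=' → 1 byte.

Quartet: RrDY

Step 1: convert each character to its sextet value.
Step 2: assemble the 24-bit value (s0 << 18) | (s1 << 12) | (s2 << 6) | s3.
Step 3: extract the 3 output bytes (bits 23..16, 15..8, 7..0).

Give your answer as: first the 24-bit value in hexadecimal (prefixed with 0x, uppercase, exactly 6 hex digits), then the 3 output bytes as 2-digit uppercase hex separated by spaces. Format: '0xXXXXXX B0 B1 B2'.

Sextets: R=17, r=43, D=3, Y=24
24-bit: (17<<18) | (43<<12) | (3<<6) | 24
      = 0x440000 | 0x02B000 | 0x0000C0 | 0x000018
      = 0x46B0D8
Bytes: (v>>16)&0xFF=46, (v>>8)&0xFF=B0, v&0xFF=D8

Answer: 0x46B0D8 46 B0 D8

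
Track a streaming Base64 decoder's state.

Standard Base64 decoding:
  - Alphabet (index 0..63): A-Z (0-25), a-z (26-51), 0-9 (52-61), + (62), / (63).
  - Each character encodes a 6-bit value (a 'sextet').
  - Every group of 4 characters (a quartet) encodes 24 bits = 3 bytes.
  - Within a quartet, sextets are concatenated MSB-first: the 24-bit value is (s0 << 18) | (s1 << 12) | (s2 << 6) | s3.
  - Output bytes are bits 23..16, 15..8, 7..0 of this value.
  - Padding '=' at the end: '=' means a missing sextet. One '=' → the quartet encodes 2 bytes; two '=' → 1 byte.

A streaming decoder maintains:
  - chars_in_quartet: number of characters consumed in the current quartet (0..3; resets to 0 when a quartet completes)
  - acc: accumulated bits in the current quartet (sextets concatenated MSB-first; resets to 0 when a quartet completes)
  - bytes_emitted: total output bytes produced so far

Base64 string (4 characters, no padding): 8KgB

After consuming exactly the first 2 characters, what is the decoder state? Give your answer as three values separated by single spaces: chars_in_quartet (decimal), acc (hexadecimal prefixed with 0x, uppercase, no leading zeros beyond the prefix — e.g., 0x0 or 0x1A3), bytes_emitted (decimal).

After char 0 ('8'=60): chars_in_quartet=1 acc=0x3C bytes_emitted=0
After char 1 ('K'=10): chars_in_quartet=2 acc=0xF0A bytes_emitted=0

Answer: 2 0xF0A 0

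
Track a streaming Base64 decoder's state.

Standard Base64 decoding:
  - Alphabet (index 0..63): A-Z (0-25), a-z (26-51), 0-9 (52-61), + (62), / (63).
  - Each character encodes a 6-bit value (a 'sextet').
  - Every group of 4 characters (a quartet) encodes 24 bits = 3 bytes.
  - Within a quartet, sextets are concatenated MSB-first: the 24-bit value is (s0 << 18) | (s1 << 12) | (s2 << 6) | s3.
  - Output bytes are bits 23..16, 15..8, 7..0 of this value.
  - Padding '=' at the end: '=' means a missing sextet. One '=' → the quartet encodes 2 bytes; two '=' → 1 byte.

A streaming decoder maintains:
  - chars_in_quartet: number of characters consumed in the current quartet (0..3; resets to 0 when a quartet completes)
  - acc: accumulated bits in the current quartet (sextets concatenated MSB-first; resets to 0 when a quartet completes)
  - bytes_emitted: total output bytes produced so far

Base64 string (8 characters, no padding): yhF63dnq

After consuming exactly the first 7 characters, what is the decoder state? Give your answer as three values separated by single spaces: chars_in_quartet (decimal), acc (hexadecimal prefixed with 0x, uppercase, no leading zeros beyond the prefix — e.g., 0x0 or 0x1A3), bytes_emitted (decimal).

After char 0 ('y'=50): chars_in_quartet=1 acc=0x32 bytes_emitted=0
After char 1 ('h'=33): chars_in_quartet=2 acc=0xCA1 bytes_emitted=0
After char 2 ('F'=5): chars_in_quartet=3 acc=0x32845 bytes_emitted=0
After char 3 ('6'=58): chars_in_quartet=4 acc=0xCA117A -> emit CA 11 7A, reset; bytes_emitted=3
After char 4 ('3'=55): chars_in_quartet=1 acc=0x37 bytes_emitted=3
After char 5 ('d'=29): chars_in_quartet=2 acc=0xDDD bytes_emitted=3
After char 6 ('n'=39): chars_in_quartet=3 acc=0x37767 bytes_emitted=3

Answer: 3 0x37767 3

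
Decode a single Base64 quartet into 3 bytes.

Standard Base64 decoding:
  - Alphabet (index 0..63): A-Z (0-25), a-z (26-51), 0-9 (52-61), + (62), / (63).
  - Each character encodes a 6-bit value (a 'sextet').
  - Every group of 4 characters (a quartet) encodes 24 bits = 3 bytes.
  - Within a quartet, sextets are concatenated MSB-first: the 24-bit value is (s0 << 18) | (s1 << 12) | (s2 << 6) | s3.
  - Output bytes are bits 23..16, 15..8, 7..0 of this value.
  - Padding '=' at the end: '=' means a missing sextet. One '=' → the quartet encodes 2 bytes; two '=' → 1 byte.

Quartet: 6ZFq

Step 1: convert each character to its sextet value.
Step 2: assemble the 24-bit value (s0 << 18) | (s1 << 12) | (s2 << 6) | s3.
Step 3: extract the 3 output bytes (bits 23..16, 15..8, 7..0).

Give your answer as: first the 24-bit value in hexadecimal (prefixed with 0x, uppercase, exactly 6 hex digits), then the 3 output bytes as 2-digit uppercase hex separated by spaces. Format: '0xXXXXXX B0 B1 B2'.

Answer: 0xE9916A E9 91 6A

Derivation:
Sextets: 6=58, Z=25, F=5, q=42
24-bit: (58<<18) | (25<<12) | (5<<6) | 42
      = 0xE80000 | 0x019000 | 0x000140 | 0x00002A
      = 0xE9916A
Bytes: (v>>16)&0xFF=E9, (v>>8)&0xFF=91, v&0xFF=6A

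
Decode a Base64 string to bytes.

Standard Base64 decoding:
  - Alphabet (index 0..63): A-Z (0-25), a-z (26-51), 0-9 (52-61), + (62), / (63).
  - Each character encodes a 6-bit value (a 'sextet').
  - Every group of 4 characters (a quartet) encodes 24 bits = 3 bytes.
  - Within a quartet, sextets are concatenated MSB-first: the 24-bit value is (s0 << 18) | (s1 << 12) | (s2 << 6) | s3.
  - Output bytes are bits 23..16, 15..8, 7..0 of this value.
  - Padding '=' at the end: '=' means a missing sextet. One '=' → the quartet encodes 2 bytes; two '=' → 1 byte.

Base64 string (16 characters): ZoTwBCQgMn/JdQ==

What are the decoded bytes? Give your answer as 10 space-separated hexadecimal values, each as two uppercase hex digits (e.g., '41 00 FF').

After char 0 ('Z'=25): chars_in_quartet=1 acc=0x19 bytes_emitted=0
After char 1 ('o'=40): chars_in_quartet=2 acc=0x668 bytes_emitted=0
After char 2 ('T'=19): chars_in_quartet=3 acc=0x19A13 bytes_emitted=0
After char 3 ('w'=48): chars_in_quartet=4 acc=0x6684F0 -> emit 66 84 F0, reset; bytes_emitted=3
After char 4 ('B'=1): chars_in_quartet=1 acc=0x1 bytes_emitted=3
After char 5 ('C'=2): chars_in_quartet=2 acc=0x42 bytes_emitted=3
After char 6 ('Q'=16): chars_in_quartet=3 acc=0x1090 bytes_emitted=3
After char 7 ('g'=32): chars_in_quartet=4 acc=0x42420 -> emit 04 24 20, reset; bytes_emitted=6
After char 8 ('M'=12): chars_in_quartet=1 acc=0xC bytes_emitted=6
After char 9 ('n'=39): chars_in_quartet=2 acc=0x327 bytes_emitted=6
After char 10 ('/'=63): chars_in_quartet=3 acc=0xC9FF bytes_emitted=6
After char 11 ('J'=9): chars_in_quartet=4 acc=0x327FC9 -> emit 32 7F C9, reset; bytes_emitted=9
After char 12 ('d'=29): chars_in_quartet=1 acc=0x1D bytes_emitted=9
After char 13 ('Q'=16): chars_in_quartet=2 acc=0x750 bytes_emitted=9
Padding '==': partial quartet acc=0x750 -> emit 75; bytes_emitted=10

Answer: 66 84 F0 04 24 20 32 7F C9 75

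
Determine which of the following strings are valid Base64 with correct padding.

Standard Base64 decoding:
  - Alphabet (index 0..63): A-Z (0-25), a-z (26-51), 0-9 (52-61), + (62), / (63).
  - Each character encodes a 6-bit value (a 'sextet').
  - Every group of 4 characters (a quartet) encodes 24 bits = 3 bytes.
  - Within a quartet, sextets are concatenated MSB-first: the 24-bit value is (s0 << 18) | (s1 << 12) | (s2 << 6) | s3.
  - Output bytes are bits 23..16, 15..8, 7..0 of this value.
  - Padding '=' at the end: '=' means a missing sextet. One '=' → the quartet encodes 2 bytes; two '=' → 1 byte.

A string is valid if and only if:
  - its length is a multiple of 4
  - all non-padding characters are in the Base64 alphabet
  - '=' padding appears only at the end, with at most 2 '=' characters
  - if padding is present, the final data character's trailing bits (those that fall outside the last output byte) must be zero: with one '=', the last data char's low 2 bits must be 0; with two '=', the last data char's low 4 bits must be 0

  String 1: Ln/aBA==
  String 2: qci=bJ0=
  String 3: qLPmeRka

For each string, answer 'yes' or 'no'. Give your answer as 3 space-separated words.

Answer: yes no yes

Derivation:
String 1: 'Ln/aBA==' → valid
String 2: 'qci=bJ0=' → invalid (bad char(s): ['=']; '=' in middle)
String 3: 'qLPmeRka' → valid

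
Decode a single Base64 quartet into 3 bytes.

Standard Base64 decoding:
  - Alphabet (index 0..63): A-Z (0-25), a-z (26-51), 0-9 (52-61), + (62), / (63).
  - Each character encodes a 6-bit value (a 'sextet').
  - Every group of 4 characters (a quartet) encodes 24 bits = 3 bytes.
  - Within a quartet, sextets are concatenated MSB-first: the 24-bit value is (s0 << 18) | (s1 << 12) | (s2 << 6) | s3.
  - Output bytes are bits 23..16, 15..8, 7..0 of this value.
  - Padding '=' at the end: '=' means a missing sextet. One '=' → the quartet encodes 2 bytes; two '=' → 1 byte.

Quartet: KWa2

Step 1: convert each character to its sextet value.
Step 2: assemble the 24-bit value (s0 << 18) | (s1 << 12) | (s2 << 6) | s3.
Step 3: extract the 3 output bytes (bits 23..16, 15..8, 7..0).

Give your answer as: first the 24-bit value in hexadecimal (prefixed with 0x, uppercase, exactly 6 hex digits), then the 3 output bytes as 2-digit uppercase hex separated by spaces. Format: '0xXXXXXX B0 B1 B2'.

Answer: 0x2966B6 29 66 B6

Derivation:
Sextets: K=10, W=22, a=26, 2=54
24-bit: (10<<18) | (22<<12) | (26<<6) | 54
      = 0x280000 | 0x016000 | 0x000680 | 0x000036
      = 0x2966B6
Bytes: (v>>16)&0xFF=29, (v>>8)&0xFF=66, v&0xFF=B6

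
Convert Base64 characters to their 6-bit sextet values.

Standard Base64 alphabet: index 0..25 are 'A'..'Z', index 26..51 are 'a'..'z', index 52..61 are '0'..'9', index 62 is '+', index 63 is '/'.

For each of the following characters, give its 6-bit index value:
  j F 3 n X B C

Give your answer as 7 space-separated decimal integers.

Answer: 35 5 55 39 23 1 2

Derivation:
'j': a..z range, 26 + ord('j') − ord('a') = 35
'F': A..Z range, ord('F') − ord('A') = 5
'3': 0..9 range, 52 + ord('3') − ord('0') = 55
'n': a..z range, 26 + ord('n') − ord('a') = 39
'X': A..Z range, ord('X') − ord('A') = 23
'B': A..Z range, ord('B') − ord('A') = 1
'C': A..Z range, ord('C') − ord('A') = 2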